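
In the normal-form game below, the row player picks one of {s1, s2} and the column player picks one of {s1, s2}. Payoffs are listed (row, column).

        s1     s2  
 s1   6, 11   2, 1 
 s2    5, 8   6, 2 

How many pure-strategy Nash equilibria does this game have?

1

Both s1: the row player gets 6 (best alternative 5); the column player gets 11 (best alternative 1). Neither deviates — NE.
Both s2 is not a NE: the column player would switch to s1 (8 > 2).
No other cell survives both best-response checks, so there is 1 pure NE.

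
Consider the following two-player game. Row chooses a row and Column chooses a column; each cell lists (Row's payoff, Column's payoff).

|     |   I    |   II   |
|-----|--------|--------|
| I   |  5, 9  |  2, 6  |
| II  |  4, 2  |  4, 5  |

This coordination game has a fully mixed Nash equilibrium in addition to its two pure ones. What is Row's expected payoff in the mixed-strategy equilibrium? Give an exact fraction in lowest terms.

4

Column mixes with probability q on I, chosen so Row is indifferent: 5q + 2(1−q) = 4q + 4(1−q) gives q = 2/3.
Row's expected payoff (from either row, since indifferent) is 5·2/3 + 2·1/3 = 4.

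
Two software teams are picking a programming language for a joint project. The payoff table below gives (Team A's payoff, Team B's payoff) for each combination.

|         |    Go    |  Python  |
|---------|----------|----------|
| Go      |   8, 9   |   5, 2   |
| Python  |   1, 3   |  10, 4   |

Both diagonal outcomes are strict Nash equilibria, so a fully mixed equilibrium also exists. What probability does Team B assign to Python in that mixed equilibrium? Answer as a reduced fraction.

7/12

Team B's mix q on Go must make Team A indifferent between Go and Python.
Team A's payoff from Go: 8q + 5(1−q). From Python: 1q + 10(1−q).
Set equal: 7q = 5(1−q) → q = 5/12.
Probability on Python is 1 − 5/12 = 7/12.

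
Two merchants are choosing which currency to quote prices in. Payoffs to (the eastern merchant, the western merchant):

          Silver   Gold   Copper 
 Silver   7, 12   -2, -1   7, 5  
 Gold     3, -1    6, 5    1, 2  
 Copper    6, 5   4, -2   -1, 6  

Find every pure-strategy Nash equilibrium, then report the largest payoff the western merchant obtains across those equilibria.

Both Silver is a pure NE (the eastern merchant: 7 ≥ 6; the western merchant: 12 ≥ 5). The western merchant gets 12.
Both Gold is a pure NE (the eastern merchant: 6 ≥ 4; the western merchant: 5 ≥ 2). The western merchant gets 5.
Every other cell has a profitable deviation for at least one player. Highest of {12, 5} is 12.

12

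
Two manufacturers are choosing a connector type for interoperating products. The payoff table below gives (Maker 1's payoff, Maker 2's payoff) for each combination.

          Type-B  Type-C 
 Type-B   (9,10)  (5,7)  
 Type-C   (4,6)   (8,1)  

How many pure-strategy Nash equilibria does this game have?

Both Type-B: Maker 1 gets 9 (best alternative 4); Maker 2 gets 10 (best alternative 7). Neither deviates — NE.
Both Type-C is not a NE: Maker 2 would switch to Type-B (6 > 1).
No other cell survives both best-response checks, so there is 1 pure NE.

1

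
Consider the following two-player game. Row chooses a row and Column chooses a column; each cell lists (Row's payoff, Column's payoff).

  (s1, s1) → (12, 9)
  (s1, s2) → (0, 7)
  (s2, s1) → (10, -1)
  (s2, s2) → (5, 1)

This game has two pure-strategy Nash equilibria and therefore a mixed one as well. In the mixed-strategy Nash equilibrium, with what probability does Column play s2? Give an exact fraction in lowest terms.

Column's mix q on s1 must make Row indifferent between s1 and s2.
Row's payoff from s1: 12q + 0(1−q). From s2: 10q + 5(1−q).
Set equal: 2q = 5(1−q) → q = 5/7.
Probability on s2 is 1 − 5/7 = 2/7.

2/7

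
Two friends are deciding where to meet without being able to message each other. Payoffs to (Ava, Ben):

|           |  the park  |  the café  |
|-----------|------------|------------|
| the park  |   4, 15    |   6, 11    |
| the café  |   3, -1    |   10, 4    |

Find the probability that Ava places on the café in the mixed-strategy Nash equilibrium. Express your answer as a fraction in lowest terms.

Ava's mix p on the park must make Ben indifferent between the park and the café.
Ben's payoff from the park: 15p + (-1)(1−p). From the café: 11p + 4(1−p).
Set equal: 4p = 5(1−p) → p = 5/9.
Probability on the café is 1 − 5/9 = 4/9.

4/9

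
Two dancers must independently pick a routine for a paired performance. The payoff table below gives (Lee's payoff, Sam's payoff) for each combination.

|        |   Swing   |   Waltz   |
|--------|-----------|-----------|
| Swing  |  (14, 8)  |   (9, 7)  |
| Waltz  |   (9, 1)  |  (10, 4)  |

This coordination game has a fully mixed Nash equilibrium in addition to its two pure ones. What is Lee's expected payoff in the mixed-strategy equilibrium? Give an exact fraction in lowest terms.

59/6

Sam mixes with probability q on Swing, chosen so Lee is indifferent: 14q + 9(1−q) = 9q + 10(1−q) gives q = 1/6.
Lee's expected payoff (from either row, since indifferent) is 14·1/6 + 9·5/6 = 59/6.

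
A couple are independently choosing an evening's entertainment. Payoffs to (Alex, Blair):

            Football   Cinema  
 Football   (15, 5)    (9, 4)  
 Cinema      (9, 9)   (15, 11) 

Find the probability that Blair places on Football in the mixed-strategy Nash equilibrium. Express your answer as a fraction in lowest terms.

1/2

Blair's mix q on Football must make Alex indifferent between Football and Cinema.
Alex's payoff from Football: 15q + 9(1−q). From Cinema: 9q + 15(1−q).
Set equal: 6q = 6(1−q) → q = 6/12 = 1/2.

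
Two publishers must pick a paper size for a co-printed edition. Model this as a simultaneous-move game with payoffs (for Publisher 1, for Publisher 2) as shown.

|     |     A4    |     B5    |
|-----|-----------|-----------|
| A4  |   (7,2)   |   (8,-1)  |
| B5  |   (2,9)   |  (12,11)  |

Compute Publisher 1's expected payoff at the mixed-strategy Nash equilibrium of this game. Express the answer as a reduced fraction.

Publisher 2 mixes with probability q on A4, chosen so Publisher 1 is indifferent: 7q + 8(1−q) = 2q + 12(1−q) gives q = 4/9.
Publisher 1's expected payoff (from either row, since indifferent) is 7·4/9 + 8·5/9 = 68/9.

68/9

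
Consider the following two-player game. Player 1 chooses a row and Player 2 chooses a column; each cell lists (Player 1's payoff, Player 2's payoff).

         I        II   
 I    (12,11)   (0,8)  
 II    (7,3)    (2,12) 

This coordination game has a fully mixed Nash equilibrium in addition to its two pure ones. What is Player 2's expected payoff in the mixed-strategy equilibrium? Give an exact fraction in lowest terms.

Player 1 mixes with probability p on I, chosen so Player 2 is indifferent: 11p + 3(1−p) = 8p + 12(1−p) gives p = 3/4.
Player 2's expected payoff is 11·3/4 + 3·1/4 = 9.

9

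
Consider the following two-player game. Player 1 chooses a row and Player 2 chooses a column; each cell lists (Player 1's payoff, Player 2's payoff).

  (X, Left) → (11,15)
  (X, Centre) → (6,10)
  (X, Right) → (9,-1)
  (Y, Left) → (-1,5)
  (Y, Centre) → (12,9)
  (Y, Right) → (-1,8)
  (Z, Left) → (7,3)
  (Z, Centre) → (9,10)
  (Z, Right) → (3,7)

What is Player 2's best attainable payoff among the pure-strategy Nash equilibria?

(X, Left) is a pure NE (Player 1: 11 ≥ 7; Player 2: 15 ≥ 10). Player 2 gets 15.
(Y, Centre) is a pure NE (Player 1: 12 ≥ 9; Player 2: 9 ≥ 8). Player 2 gets 9.
Every other cell has a profitable deviation for at least one player. Highest of {15, 9} is 15.

15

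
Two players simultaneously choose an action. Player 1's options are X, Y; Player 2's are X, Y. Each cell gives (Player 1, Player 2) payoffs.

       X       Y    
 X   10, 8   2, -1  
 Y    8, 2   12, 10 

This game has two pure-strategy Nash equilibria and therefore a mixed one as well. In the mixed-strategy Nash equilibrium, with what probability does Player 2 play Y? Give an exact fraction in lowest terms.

1/6

Player 2's mix q on X must make Player 1 indifferent between X and Y.
Player 1's payoff from X: 10q + 2(1−q). From Y: 8q + 12(1−q).
Set equal: 2q = 10(1−q) → q = 10/12 = 5/6.
Probability on Y is 1 − 5/6 = 1/6.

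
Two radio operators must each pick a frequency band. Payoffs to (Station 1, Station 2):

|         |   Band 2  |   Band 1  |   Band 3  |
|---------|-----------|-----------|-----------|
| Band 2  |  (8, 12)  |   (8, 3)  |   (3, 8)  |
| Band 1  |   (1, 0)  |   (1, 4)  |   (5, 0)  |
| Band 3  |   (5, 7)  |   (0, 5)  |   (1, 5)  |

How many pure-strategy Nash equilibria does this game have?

Both Band 2: Station 1 gets 8 (best alternative 5); Station 2 gets 12 (best alternative 8). Neither deviates — NE.
Both Band 3 is not a NE: Station 1 would switch to Band 1 (5 > 1).
No other cell survives both best-response checks, so there is 1 pure NE.

1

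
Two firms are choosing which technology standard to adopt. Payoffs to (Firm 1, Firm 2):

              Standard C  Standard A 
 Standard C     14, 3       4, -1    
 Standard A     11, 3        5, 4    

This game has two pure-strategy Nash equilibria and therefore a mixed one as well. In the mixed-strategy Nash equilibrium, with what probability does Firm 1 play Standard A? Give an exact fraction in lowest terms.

Firm 1's mix p on Standard C must make Firm 2 indifferent between Standard C and Standard A.
Firm 2's payoff from Standard C: 3p + 3(1−p). From Standard A: (-1)p + 4(1−p).
Set equal: 4p = 1(1−p) → p = 1/5.
Probability on Standard A is 1 − 1/5 = 4/5.

4/5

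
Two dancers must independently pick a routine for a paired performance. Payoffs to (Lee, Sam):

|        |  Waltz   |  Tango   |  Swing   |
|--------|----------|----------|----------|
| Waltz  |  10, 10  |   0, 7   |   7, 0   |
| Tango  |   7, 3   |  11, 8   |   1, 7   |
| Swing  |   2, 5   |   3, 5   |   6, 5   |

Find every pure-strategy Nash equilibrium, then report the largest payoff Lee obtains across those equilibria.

Both Waltz is a pure NE (Lee: 10 ≥ 7; Sam: 10 ≥ 7). Lee gets 10.
Both Tango is a pure NE (Lee: 11 ≥ 3; Sam: 8 ≥ 7). Lee gets 11.
Every other cell has a profitable deviation for at least one player. Highest of {10, 11} is 11.

11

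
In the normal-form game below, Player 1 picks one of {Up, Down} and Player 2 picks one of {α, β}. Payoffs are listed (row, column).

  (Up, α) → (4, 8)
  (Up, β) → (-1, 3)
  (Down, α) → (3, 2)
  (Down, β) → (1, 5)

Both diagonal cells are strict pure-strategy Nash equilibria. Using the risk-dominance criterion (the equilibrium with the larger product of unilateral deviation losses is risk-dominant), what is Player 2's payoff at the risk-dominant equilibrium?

At (Up, α): Player 1 loses 4 − 3 = 1 by deviating; Player 2 loses 8 − 3 = 5. Product = 1·5 = 5.
At (Down, β): Player 1 loses 1 − (-1) = 2 by deviating; Player 2 loses 5 − 2 = 3. Product = 2·3 = 6.
6 > 5, so (Down, β) is risk-dominant. Player 2's payoff there is 5.

5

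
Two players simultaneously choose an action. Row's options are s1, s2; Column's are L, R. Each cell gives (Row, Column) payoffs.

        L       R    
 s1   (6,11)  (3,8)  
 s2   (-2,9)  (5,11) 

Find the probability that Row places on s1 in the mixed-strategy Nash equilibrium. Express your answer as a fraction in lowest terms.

2/5

Row's mix p on s1 must make Column indifferent between L and R.
Column's payoff from L: 11p + 9(1−p). From R: 8p + 11(1−p).
Set equal: 3p = 2(1−p) → p = 2/5.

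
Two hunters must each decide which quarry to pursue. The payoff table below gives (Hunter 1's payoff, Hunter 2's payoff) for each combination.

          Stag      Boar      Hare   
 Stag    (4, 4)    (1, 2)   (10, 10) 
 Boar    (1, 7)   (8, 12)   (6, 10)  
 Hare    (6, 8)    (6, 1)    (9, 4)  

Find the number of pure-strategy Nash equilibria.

(Stag, Hare): Hunter 1 gets 10 (best alternative 9); Hunter 2 gets 10 (best alternative 4). Neither deviates — NE.
Both Boar: Hunter 1 gets 8 (best alternative 6); Hunter 2 gets 12 (best alternative 10). Neither deviates — NE.
(Hare, Stag): Hunter 1 gets 6 (best alternative 4); Hunter 2 gets 8 (best alternative 4). Neither deviates — NE.
Both Hare is not a NE: Hunter 1 would switch to Stag (10 > 9).
No other cell survives both best-response checks, so there are 3 pure NE.

3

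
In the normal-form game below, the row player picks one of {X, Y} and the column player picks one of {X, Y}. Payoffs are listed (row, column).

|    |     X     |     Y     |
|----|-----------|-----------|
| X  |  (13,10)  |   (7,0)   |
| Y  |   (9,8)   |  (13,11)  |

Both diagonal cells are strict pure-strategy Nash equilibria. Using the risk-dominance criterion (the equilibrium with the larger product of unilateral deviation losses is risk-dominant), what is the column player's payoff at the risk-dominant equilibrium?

At both X: the row player loses 13 − 9 = 4 by deviating; the column player loses 10 − 0 = 10. Product = 4·10 = 40.
At both Y: the row player loses 13 − 7 = 6 by deviating; the column player loses 11 − 8 = 3. Product = 6·3 = 18.
40 > 18, so both X is risk-dominant. The column player's payoff there is 10.

10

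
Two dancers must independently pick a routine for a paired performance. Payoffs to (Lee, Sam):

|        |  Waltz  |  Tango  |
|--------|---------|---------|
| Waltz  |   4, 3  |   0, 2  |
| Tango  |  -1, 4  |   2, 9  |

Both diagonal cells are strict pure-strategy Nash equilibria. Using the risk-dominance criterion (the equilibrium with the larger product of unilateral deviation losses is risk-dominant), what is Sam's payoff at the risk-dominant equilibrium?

9

At both Waltz: Lee loses 4 − (-1) = 5 by deviating; Sam loses 3 − 2 = 1. Product = 5·1 = 5.
At both Tango: Lee loses 2 − 0 = 2 by deviating; Sam loses 9 − 4 = 5. Product = 2·5 = 10.
10 > 5, so both Tango is risk-dominant. Sam's payoff there is 9.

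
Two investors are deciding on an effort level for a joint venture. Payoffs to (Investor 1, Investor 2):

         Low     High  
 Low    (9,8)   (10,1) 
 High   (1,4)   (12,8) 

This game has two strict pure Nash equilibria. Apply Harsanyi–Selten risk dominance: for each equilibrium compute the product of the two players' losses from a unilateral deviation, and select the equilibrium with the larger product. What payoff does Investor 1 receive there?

9

At both Low: Investor 1 loses 9 − 1 = 8 by deviating; Investor 2 loses 8 − 1 = 7. Product = 8·7 = 56.
At both High: Investor 1 loses 12 − 10 = 2 by deviating; Investor 2 loses 8 − 4 = 4. Product = 2·4 = 8.
56 > 8, so both Low is risk-dominant. Investor 1's payoff there is 9.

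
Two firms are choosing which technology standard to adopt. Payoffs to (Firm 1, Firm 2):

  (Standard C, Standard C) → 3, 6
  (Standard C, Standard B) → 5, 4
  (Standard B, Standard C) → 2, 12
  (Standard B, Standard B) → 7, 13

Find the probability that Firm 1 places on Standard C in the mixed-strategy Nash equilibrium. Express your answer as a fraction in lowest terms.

Firm 1's mix p on Standard C must make Firm 2 indifferent between Standard C and Standard B.
Firm 2's payoff from Standard C: 6p + 12(1−p). From Standard B: 4p + 13(1−p).
Set equal: 2p = 1(1−p) → p = 1/3.

1/3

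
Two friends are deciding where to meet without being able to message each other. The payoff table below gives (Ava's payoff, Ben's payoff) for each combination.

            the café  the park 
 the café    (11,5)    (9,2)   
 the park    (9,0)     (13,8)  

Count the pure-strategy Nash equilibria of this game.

Both the café: Ava gets 11 (best alternative 9); Ben gets 5 (best alternative 2). Neither deviates — NE.
Both the park: Ava gets 13 (best alternative 9); Ben gets 8 (best alternative 0). Neither deviates — NE.
(the café, the park) is not a NE: Ava would switch to the park (13 > 9).
No other cell survives both best-response checks, so there are 2 pure NE.

2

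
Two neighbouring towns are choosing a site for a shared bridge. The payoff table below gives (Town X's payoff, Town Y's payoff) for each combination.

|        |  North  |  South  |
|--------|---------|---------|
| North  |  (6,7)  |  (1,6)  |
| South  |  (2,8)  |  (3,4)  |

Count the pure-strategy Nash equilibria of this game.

Both North: Town X gets 6 (best alternative 2); Town Y gets 7 (best alternative 6). Neither deviates — NE.
Both South is not a NE: Town Y would switch to North (8 > 4).
No other cell survives both best-response checks, so there is 1 pure NE.

1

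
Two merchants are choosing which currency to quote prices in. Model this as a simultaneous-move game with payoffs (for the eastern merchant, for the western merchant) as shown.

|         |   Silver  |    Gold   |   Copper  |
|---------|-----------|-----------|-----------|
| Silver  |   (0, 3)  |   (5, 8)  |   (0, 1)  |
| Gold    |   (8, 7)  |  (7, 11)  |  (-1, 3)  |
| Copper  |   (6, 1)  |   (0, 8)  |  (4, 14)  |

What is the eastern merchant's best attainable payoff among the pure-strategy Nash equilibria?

Both Gold is a pure NE (the eastern merchant: 7 ≥ 5; the western merchant: 11 ≥ 7). The eastern merchant gets 7.
Both Copper is a pure NE (the eastern merchant: 4 ≥ 0; the western merchant: 14 ≥ 8). The eastern merchant gets 4.
Every other cell has a profitable deviation for at least one player. Highest of {7, 4} is 7.

7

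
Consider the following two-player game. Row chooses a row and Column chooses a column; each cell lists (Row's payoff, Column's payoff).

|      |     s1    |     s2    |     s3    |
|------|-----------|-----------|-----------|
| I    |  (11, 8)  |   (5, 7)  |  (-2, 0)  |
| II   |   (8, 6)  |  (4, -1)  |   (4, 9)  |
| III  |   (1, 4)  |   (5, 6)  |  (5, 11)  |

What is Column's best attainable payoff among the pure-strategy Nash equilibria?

11

(I, s1) is a pure NE (Row: 11 ≥ 8; Column: 8 ≥ 7). Column gets 8.
(III, s3) is a pure NE (Row: 5 ≥ 4; Column: 11 ≥ 6). Column gets 11.
Every other cell has a profitable deviation for at least one player. Highest of {8, 11} is 11.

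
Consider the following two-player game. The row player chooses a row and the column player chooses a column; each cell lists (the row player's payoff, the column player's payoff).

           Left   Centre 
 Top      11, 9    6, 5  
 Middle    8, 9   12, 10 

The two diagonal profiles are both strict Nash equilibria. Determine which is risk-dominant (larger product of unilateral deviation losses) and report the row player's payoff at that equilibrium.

11

At (Top, Left): the row player loses 11 − 8 = 3 by deviating; the column player loses 9 − 5 = 4. Product = 3·4 = 12.
At (Middle, Centre): the row player loses 12 − 6 = 6 by deviating; the column player loses 10 − 9 = 1. Product = 6·1 = 6.
12 > 6, so (Top, Left) is risk-dominant. The row player's payoff there is 11.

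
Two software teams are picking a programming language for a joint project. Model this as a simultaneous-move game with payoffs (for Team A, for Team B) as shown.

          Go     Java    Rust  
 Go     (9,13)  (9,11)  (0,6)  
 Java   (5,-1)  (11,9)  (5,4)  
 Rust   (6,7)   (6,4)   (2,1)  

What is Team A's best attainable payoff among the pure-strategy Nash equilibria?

Both Go is a pure NE (Team A: 9 ≥ 6; Team B: 13 ≥ 11). Team A gets 9.
Both Java is a pure NE (Team A: 11 ≥ 9; Team B: 9 ≥ 4). Team A gets 11.
Every other cell has a profitable deviation for at least one player. Highest of {9, 11} is 11.

11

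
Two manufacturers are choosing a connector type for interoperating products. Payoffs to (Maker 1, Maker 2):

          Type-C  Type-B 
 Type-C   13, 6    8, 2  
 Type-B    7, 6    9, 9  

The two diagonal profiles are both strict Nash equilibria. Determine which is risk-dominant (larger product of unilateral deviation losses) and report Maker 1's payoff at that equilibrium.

13

At both Type-C: Maker 1 loses 13 − 7 = 6 by deviating; Maker 2 loses 6 − 2 = 4. Product = 6·4 = 24.
At both Type-B: Maker 1 loses 9 − 8 = 1 by deviating; Maker 2 loses 9 − 6 = 3. Product = 1·3 = 3.
24 > 3, so both Type-C is risk-dominant. Maker 1's payoff there is 13.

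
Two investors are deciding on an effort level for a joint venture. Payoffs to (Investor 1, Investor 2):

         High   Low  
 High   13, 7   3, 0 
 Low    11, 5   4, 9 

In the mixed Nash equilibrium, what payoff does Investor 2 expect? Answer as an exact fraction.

Investor 1 mixes with probability p on High, chosen so Investor 2 is indifferent: 7p + 5(1−p) = 0p + 9(1−p) gives p = 4/11.
Investor 2's expected payoff is 7·4/11 + 5·7/11 = 63/11.

63/11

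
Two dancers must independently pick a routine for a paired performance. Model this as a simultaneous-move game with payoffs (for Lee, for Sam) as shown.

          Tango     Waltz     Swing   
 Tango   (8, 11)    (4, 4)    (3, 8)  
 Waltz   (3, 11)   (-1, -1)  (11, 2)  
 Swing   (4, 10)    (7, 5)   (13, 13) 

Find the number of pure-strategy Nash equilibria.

Both Tango: Lee gets 8 (best alternative 4); Sam gets 11 (best alternative 8). Neither deviates — NE.
Both Swing: Lee gets 13 (best alternative 11); Sam gets 13 (best alternative 10). Neither deviates — NE.
Both Waltz is not a NE: Lee would switch to Swing (7 > -1).
No other cell survives both best-response checks, so there are 2 pure NE.

2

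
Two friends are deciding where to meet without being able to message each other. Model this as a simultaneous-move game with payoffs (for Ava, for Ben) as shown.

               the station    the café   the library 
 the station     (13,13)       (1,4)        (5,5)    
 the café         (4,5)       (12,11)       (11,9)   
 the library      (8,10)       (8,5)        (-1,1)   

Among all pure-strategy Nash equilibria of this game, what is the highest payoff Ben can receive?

13

Both the station is a pure NE (Ava: 13 ≥ 8; Ben: 13 ≥ 5). Ben gets 13.
Both the café is a pure NE (Ava: 12 ≥ 8; Ben: 11 ≥ 9). Ben gets 11.
Every other cell has a profitable deviation for at least one player. Highest of {13, 11} is 13.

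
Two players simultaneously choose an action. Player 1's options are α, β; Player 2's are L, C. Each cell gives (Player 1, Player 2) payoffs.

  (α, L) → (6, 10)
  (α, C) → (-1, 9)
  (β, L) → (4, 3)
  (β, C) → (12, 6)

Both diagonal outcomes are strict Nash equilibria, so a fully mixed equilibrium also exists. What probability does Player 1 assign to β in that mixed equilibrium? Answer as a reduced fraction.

Player 1's mix p on α must make Player 2 indifferent between L and C.
Player 2's payoff from L: 10p + 3(1−p). From C: 9p + 6(1−p).
Set equal: 1p = 3(1−p) → p = 3/4.
Probability on β is 1 − 3/4 = 1/4.

1/4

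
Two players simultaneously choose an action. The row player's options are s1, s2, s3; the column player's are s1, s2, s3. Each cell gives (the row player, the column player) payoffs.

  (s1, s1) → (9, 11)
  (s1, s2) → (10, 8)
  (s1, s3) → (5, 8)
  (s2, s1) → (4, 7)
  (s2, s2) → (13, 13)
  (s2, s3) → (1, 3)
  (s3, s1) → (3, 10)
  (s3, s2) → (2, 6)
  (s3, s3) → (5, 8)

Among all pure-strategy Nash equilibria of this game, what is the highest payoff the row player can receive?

13

Both s1 is a pure NE (the row player: 9 ≥ 4; the column player: 11 ≥ 8). The row player gets 9.
Both s2 is a pure NE (the row player: 13 ≥ 10; the column player: 13 ≥ 7). The row player gets 13.
Every other cell has a profitable deviation for at least one player. Highest of {9, 13} is 13.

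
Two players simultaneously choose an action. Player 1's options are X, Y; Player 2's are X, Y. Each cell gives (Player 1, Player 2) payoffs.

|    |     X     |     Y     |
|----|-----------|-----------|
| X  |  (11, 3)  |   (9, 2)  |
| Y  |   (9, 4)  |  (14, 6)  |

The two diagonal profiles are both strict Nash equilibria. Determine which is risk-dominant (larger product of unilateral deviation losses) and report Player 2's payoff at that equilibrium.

6

At both X: Player 1 loses 11 − 9 = 2 by deviating; Player 2 loses 3 − 2 = 1. Product = 2·1 = 2.
At both Y: Player 1 loses 14 − 9 = 5 by deviating; Player 2 loses 6 − 4 = 2. Product = 5·2 = 10.
10 > 2, so both Y is risk-dominant. Player 2's payoff there is 6.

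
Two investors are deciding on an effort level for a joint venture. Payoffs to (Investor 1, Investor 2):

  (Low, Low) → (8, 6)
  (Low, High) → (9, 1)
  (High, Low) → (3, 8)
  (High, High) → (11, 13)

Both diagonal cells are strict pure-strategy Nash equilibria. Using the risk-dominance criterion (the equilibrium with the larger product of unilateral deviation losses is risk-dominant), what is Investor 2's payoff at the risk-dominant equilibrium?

At both Low: Investor 1 loses 8 − 3 = 5 by deviating; Investor 2 loses 6 − 1 = 5. Product = 5·5 = 25.
At both High: Investor 1 loses 11 − 9 = 2 by deviating; Investor 2 loses 13 − 8 = 5. Product = 2·5 = 10.
25 > 10, so both Low is risk-dominant. Investor 2's payoff there is 6.

6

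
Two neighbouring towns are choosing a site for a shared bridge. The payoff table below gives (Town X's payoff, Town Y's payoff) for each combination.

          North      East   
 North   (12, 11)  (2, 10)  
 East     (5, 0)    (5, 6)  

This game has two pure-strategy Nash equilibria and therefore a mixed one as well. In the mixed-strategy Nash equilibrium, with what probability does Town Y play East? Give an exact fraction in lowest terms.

Town Y's mix q on North must make Town X indifferent between North and East.
Town X's payoff from North: 12q + 2(1−q). From East: 5q + 5(1−q).
Set equal: 7q = 3(1−q) → q = 3/10.
Probability on East is 1 − 3/10 = 7/10.

7/10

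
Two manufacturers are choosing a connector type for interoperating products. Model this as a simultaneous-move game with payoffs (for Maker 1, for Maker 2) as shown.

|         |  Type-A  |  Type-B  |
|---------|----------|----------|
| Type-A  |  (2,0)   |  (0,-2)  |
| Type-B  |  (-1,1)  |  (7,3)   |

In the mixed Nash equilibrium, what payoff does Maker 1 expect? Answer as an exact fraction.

Maker 2 mixes with probability q on Type-A, chosen so Maker 1 is indifferent: 2q + 0(1−q) = (-1)q + 7(1−q) gives q = 7/10.
Maker 1's expected payoff (from either row, since indifferent) is 2·7/10 + 0·3/10 = 7/5.

7/5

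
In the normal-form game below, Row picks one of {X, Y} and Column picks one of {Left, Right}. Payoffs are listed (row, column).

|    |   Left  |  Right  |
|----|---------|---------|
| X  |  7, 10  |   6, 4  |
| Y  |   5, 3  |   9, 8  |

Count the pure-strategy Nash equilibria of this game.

2

(X, Left): Row gets 7 (best alternative 5); Column gets 10 (best alternative 4). Neither deviates — NE.
(Y, Right): Row gets 9 (best alternative 6); Column gets 8 (best alternative 3). Neither deviates — NE.
(X, Right) is not a NE: Row would switch to Y (9 > 6).
No other cell survives both best-response checks, so there are 2 pure NE.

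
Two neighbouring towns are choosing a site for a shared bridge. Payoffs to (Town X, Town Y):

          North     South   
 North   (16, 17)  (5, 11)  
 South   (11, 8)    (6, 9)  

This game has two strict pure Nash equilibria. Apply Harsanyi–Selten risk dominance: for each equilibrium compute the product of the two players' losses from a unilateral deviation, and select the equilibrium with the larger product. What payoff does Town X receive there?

At both North: Town X loses 16 − 11 = 5 by deviating; Town Y loses 17 − 11 = 6. Product = 5·6 = 30.
At both South: Town X loses 6 − 5 = 1 by deviating; Town Y loses 9 − 8 = 1. Product = 1·1 = 1.
30 > 1, so both North is risk-dominant. Town X's payoff there is 16.

16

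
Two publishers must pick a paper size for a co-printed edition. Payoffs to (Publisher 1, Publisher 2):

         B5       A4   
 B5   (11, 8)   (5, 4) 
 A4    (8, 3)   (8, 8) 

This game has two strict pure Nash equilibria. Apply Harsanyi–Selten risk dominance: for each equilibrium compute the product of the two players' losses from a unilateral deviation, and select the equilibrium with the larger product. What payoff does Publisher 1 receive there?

At both B5: Publisher 1 loses 11 − 8 = 3 by deviating; Publisher 2 loses 8 − 4 = 4. Product = 3·4 = 12.
At both A4: Publisher 1 loses 8 − 5 = 3 by deviating; Publisher 2 loses 8 − 3 = 5. Product = 3·5 = 15.
15 > 12, so both A4 is risk-dominant. Publisher 1's payoff there is 8.

8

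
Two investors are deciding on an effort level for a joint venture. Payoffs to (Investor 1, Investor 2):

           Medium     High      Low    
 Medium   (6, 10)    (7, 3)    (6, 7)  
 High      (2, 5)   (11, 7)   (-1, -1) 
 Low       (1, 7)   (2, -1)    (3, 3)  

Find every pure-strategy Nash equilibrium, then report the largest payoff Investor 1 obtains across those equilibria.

11

Both Medium is a pure NE (Investor 1: 6 ≥ 2; Investor 2: 10 ≥ 7). Investor 1 gets 6.
Both High is a pure NE (Investor 1: 11 ≥ 7; Investor 2: 7 ≥ 5). Investor 1 gets 11.
Every other cell has a profitable deviation for at least one player. Highest of {6, 11} is 11.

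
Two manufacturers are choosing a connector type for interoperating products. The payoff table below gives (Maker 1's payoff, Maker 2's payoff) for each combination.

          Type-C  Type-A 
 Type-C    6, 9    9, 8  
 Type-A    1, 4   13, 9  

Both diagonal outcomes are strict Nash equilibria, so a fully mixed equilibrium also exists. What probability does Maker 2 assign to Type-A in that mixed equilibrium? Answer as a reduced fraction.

Maker 2's mix q on Type-C must make Maker 1 indifferent between Type-C and Type-A.
Maker 1's payoff from Type-C: 6q + 9(1−q). From Type-A: 1q + 13(1−q).
Set equal: 5q = 4(1−q) → q = 4/9.
Probability on Type-A is 1 − 4/9 = 5/9.

5/9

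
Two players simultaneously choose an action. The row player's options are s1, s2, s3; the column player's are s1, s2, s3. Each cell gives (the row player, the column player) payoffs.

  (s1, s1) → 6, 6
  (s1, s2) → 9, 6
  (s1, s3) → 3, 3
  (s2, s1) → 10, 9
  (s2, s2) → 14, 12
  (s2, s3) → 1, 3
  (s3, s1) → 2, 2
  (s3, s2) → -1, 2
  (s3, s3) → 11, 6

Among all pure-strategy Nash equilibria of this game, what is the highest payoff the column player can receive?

Both s2 is a pure NE (the row player: 14 ≥ 9; the column player: 12 ≥ 9). The column player gets 12.
Both s3 is a pure NE (the row player: 11 ≥ 3; the column player: 6 ≥ 2). The column player gets 6.
Every other cell has a profitable deviation for at least one player. Highest of {12, 6} is 12.

12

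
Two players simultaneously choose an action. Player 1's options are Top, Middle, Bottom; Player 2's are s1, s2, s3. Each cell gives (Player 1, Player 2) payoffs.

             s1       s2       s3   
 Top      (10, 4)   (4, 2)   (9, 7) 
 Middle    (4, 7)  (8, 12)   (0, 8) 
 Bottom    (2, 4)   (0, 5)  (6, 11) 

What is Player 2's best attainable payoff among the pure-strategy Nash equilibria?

(Top, s3) is a pure NE (Player 1: 9 ≥ 6; Player 2: 7 ≥ 4). Player 2 gets 7.
(Middle, s2) is a pure NE (Player 1: 8 ≥ 4; Player 2: 12 ≥ 8). Player 2 gets 12.
Every other cell has a profitable deviation for at least one player. Highest of {7, 12} is 12.

12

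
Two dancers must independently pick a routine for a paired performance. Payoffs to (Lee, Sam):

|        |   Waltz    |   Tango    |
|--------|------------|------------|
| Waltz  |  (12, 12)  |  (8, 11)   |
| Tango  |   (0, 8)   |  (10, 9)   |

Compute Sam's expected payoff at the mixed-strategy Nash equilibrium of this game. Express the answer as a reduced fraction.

Lee mixes with probability p on Waltz, chosen so Sam is indifferent: 12p + 8(1−p) = 11p + 9(1−p) gives p = 1/2.
Sam's expected payoff is 12·1/2 + 8·1/2 = 10.

10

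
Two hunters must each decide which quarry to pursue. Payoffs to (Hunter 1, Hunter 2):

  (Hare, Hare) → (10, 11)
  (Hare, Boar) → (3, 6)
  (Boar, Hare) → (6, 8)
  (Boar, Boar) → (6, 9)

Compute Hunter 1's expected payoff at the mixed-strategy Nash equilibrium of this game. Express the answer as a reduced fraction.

6

Hunter 2 mixes with probability q on Hare, chosen so Hunter 1 is indifferent: 10q + 3(1−q) = 6q + 6(1−q) gives q = 3/7.
Hunter 1's expected payoff (from either row, since indifferent) is 10·3/7 + 3·4/7 = 6.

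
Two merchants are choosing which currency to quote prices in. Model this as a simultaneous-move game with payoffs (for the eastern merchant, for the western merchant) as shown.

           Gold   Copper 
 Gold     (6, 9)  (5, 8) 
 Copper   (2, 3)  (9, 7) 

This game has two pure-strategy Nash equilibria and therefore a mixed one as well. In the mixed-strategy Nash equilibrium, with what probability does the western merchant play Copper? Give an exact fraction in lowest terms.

The western merchant's mix q on Gold must make the eastern merchant indifferent between Gold and Copper.
The eastern merchant's payoff from Gold: 6q + 5(1−q). From Copper: 2q + 9(1−q).
Set equal: 4q = 4(1−q) → q = 4/8 = 1/2.
Probability on Copper is 1 − 1/2 = 1/2.

1/2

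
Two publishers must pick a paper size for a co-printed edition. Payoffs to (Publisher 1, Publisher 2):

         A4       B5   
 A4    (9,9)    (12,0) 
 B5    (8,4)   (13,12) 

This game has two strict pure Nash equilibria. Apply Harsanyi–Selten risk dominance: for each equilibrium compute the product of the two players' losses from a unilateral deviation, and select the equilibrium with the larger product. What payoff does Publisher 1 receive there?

9

At both A4: Publisher 1 loses 9 − 8 = 1 by deviating; Publisher 2 loses 9 − 0 = 9. Product = 1·9 = 9.
At both B5: Publisher 1 loses 13 − 12 = 1 by deviating; Publisher 2 loses 12 − 4 = 8. Product = 1·8 = 8.
9 > 8, so both A4 is risk-dominant. Publisher 1's payoff there is 9.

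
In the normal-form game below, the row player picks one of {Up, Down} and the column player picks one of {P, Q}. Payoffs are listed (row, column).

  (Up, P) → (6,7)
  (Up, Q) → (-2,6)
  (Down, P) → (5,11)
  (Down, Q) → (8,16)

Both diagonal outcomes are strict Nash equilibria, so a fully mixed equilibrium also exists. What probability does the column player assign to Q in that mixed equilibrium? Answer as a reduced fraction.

1/11

The column player's mix q on P must make the row player indifferent between Up and Down.
The row player's payoff from Up: 6q + (-2)(1−q). From Down: 5q + 8(1−q).
Set equal: 1q = 10(1−q) → q = 10/11.
Probability on Q is 1 − 10/11 = 1/11.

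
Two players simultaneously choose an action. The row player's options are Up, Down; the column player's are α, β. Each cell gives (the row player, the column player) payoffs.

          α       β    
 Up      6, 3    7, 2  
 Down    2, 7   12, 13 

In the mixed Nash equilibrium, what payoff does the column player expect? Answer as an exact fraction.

25/7

The row player mixes with probability p on Up, chosen so the column player is indifferent: 3p + 7(1−p) = 2p + 13(1−p) gives p = 6/7.
The column player's expected payoff is 3·6/7 + 7·1/7 = 25/7.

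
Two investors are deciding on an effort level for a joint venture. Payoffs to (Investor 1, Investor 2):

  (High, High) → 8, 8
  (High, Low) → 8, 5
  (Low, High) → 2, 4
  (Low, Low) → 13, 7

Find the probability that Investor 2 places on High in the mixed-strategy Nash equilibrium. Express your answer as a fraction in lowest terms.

5/11

Investor 2's mix q on High must make Investor 1 indifferent between High and Low.
Investor 1's payoff from High: 8q + 8(1−q). From Low: 2q + 13(1−q).
Set equal: 6q = 5(1−q) → q = 5/11.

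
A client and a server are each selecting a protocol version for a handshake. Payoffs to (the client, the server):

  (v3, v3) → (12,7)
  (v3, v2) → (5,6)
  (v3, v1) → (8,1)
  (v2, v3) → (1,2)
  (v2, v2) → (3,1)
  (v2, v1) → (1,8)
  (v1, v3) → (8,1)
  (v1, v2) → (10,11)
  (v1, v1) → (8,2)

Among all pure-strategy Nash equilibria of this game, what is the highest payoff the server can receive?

11

Both v3 is a pure NE (the client: 12 ≥ 8; the server: 7 ≥ 6). The server gets 7.
(v1, v2) is a pure NE (the client: 10 ≥ 5; the server: 11 ≥ 2). The server gets 11.
Every other cell has a profitable deviation for at least one player. Highest of {7, 11} is 11.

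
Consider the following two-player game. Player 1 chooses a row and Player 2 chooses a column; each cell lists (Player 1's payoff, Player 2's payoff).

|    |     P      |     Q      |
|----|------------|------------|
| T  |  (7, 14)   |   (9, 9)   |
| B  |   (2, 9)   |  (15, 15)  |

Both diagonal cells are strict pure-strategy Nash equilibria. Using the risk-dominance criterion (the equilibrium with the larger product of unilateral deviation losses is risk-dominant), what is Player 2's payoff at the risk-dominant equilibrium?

At (T, P): Player 1 loses 7 − 2 = 5 by deviating; Player 2 loses 14 − 9 = 5. Product = 5·5 = 25.
At (B, Q): Player 1 loses 15 − 9 = 6 by deviating; Player 2 loses 15 − 9 = 6. Product = 6·6 = 36.
36 > 25, so (B, Q) is risk-dominant. Player 2's payoff there is 15.

15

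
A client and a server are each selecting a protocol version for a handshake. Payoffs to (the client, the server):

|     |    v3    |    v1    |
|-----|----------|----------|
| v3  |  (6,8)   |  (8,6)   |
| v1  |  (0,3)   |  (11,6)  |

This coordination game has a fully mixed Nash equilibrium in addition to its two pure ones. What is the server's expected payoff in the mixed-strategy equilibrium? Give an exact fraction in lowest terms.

6

The client mixes with probability p on v3, chosen so the server is indifferent: 8p + 3(1−p) = 6p + 6(1−p) gives p = 3/5.
The server's expected payoff is 8·3/5 + 3·2/5 = 6.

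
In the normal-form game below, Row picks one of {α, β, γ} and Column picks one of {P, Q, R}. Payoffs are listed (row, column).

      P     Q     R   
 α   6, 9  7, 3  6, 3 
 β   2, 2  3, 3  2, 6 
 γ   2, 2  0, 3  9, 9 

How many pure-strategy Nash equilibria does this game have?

(α, P): Row gets 6 (best alternative 2); Column gets 9 (best alternative 3). Neither deviates — NE.
(γ, R): Row gets 9 (best alternative 6); Column gets 9 (best alternative 3). Neither deviates — NE.
(β, Q) is not a NE: Row would switch to α (7 > 3).
No other cell survives both best-response checks, so there are 2 pure NE.

2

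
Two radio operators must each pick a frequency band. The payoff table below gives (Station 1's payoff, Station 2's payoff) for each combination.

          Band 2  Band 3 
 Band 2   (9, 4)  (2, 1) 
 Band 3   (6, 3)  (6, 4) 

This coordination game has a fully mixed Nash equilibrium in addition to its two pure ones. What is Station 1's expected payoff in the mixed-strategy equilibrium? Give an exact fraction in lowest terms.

Station 2 mixes with probability q on Band 2, chosen so Station 1 is indifferent: 9q + 2(1−q) = 6q + 6(1−q) gives q = 4/7.
Station 1's expected payoff (from either row, since indifferent) is 9·4/7 + 2·3/7 = 6.

6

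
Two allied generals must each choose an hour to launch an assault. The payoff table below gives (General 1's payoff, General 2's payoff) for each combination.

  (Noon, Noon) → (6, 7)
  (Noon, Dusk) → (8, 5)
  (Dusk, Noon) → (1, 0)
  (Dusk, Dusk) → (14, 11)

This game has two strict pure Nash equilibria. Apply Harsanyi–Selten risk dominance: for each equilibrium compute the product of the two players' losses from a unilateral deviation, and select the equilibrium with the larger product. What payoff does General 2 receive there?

At both Noon: General 1 loses 6 − 1 = 5 by deviating; General 2 loses 7 − 5 = 2. Product = 5·2 = 10.
At both Dusk: General 1 loses 14 − 8 = 6 by deviating; General 2 loses 11 − 0 = 11. Product = 6·11 = 66.
66 > 10, so both Dusk is risk-dominant. General 2's payoff there is 11.

11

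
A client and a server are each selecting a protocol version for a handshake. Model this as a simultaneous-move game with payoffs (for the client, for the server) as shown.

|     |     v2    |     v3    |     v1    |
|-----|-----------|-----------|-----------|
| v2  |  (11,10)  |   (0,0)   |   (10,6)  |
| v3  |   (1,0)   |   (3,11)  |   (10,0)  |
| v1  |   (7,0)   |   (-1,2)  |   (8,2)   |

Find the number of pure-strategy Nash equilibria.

Both v2: the client gets 11 (best alternative 7); the server gets 10 (best alternative 6). Neither deviates — NE.
Both v3: the client gets 3 (best alternative 0); the server gets 11 (best alternative 0). Neither deviates — NE.
Both v1 is not a NE: the client would switch to v2 (10 > 8).
No other cell survives both best-response checks, so there are 2 pure NE.

2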